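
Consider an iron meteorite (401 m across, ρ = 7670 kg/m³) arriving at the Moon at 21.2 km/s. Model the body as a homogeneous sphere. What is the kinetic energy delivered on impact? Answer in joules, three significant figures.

E ≈ 5.82 × 10^19 J

v = 21200 m/s.
Mass m = (π/6) ρ d³ = (π/6) × 7670 × (401)³ = 2.590 × 10^11 kg
E = ½ m v² = 0.5 × 2.590 × 10^11 × (21200)² = 5.820 × 10^19 J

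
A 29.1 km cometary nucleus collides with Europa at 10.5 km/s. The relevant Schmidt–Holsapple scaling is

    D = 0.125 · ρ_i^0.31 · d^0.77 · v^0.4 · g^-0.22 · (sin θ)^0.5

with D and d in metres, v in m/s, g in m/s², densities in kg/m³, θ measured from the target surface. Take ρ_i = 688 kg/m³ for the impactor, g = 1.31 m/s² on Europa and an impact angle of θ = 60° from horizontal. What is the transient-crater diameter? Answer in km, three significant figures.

In SI units: d = 29100 m, v = 10500 m/s.
ρ_i^0.31 = 688^0.31 = 7.580
d^0.77 = 29100^0.77 = 2737
v^0.4 = 10500^0.4 = 40.60
g^-0.22 = 1.31^-0.22 = 0.9423
(sin 60°)^0.5 = 0.8660^0.5 = 0.9306
D = 0.125 × 7.580 × 2737 × 40.60 × 0.9423 × 0.9306 = 92328 m
   = 92.33 km

D ≈ 92.3 km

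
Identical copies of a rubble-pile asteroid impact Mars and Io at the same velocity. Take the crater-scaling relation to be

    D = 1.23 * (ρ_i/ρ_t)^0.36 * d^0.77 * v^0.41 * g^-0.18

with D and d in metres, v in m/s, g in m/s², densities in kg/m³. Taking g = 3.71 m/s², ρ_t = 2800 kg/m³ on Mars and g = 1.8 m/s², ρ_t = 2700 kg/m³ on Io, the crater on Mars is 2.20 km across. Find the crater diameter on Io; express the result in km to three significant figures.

D ≈ 2.54 km

The impactor-only factors (d, v, ρ_i) cancel in the ratio, leaving D_Io/D_Mars = (g_Io/g_Mars)^-0.18 · (ρ_t,Mars/ρ_t,Io)^0.36.
(1.8/3.71)^-0.18 = 0.4852^-0.18 = 1.139
(2800/2700)^0.36 = 1.037^0.36 = 1.013
Ratio = 1.139 × 1.013 = 1.154
D_Io = 1.154 × 2.20 km = 2.54 km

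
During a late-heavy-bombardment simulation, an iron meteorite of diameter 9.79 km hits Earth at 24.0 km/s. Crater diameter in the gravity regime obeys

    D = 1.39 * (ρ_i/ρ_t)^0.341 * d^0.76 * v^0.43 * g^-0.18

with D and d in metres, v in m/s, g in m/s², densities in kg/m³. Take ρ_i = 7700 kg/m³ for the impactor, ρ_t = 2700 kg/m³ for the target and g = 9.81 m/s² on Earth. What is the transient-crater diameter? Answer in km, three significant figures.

D ≈ 109 km

In SI units: d = 9790 m, v = 24000 m/s.
(ρ_i/ρ_t)^0.341 = (7700/2700)^0.341 = 1.430
d^0.76 = 9790^0.76 = 1079
v^0.43 = 24000^0.43 = 76.47
g^-0.18 = 9.81^-0.18 = 0.6630
D = 1.39 × 1.430 × 1079 × 76.47 × 0.6630 = 1.087 × 10^5 m
   = 108.7 km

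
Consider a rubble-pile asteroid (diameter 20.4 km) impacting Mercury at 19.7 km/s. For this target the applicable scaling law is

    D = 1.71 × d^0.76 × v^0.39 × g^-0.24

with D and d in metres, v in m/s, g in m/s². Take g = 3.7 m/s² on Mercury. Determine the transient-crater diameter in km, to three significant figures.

In SI units: d = 20400 m, v = 19700 m/s.
d^0.76 = 20400^0.76 = 1885
v^0.39 = 19700^0.39 = 47.30
g^-0.24 = 3.7^-0.24 = 0.7305
D = 1.71 × 1885 × 47.30 × 0.7305 = 1.114 × 10^5 m
   = 111.4 km

D ≈ 111 km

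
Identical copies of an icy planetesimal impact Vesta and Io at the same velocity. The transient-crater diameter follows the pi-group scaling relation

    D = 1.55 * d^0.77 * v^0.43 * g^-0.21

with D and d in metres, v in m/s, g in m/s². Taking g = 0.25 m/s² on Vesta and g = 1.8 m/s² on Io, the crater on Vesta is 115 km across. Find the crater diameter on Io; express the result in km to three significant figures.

D ≈ 76.0 km

All impactor-dependent factors cancel in the ratio, leaving D_Io/D_Vesta = (g_Io/g_Vesta)^-0.21.
(1.8/0.25)^-0.21 = 7.200^-0.21 = 0.6606
D_Io = 0.6606 × 115 km = 76.0 km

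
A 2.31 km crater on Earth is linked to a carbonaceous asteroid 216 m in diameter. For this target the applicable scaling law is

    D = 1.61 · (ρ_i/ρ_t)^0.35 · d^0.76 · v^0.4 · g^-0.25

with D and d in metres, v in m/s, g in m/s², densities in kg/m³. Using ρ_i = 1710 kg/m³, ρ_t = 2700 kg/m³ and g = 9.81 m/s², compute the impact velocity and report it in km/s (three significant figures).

v ≈ 17.8 km/s

Rearranging for v: v = [D / (1.61 · (1710/2700)^0.35 · 216^0.76 · 9.81^-0.25)]^(1/0.4).
D = 2310 m.
(1710/2700)^0.35 = 0.8523
216^0.76 = 59.45
9.81^-0.25 = 0.5650
Denominator = 1.61 × 0.8523 × 59.45 × 0.5650 = 46.09
D / 46.09 = 2310 / 46.09 = 50.12
v = 50.12^(1/0.4) = 50.12^2.5 = 17784 m/s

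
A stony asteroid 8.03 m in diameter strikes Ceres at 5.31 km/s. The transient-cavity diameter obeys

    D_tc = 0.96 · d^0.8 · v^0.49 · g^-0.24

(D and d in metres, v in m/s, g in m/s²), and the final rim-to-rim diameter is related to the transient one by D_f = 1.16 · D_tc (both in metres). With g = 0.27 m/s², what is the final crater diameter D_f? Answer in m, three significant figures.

D_f ≈ 540 m

v = 5310 m/s.
d^0.8 = 8.03^0.8 = 5.294
v^0.49 = 5310^0.49 = 66.88
g^-0.24 = 0.27^-0.24 = 1.369
D_tc = 0.96 × 5.294 × 66.88 × 1.369 = 465.3 m
D_f = 1.16 × 465.3 = 539.7 m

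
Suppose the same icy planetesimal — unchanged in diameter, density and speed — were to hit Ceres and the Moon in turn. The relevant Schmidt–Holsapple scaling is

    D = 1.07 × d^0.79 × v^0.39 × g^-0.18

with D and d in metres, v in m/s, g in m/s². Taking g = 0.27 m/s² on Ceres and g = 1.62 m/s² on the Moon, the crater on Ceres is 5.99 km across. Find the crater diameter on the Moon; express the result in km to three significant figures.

All impactor-dependent factors cancel in the ratio, leaving D_Moon/D_Ceres = (g_Moon/g_Ceres)^-0.18.
(1.62/0.27)^-0.18 = 6.000^-0.18 = 0.7243
D_Moon = 0.7243 × 5.99 km = 4.34 km

D ≈ 4.34 km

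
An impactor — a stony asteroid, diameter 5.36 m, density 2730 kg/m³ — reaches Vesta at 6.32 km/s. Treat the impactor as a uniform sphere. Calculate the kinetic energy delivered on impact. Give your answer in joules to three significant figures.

E ≈ 4.40 × 10^12 J

v = 6320 m/s.
Mass m = (π/6) ρ d³ = (π/6) × 2730 × (5.36)³ = 2.201 × 10^5 kg
E = ½ m v² = 0.5 × 2.201 × 10^5 × (6320)² = 4.396 × 10^12 J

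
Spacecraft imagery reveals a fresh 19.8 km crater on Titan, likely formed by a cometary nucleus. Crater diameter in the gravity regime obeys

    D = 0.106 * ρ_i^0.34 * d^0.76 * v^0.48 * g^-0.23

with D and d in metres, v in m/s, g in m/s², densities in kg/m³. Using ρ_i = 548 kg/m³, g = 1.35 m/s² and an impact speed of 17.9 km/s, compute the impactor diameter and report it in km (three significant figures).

Rearranging for d: d = [D / (0.106 · 548^0.34 · 17900^0.48 · 1.35^-0.23)]^(1/0.76).
D = 19800 m.
548^0.34 = 8.535
17900^0.48 = 110.0
1.35^-0.23 = 0.9333
Denominator = 0.106 × 8.535 × 110.0 × 0.9333 = 92.88
D / 92.88 = 19800 / 92.88 = 213.2
d = 213.2^(1/0.76) = 213.2^1.3158 = 1159 m

d ≈ 1.16 km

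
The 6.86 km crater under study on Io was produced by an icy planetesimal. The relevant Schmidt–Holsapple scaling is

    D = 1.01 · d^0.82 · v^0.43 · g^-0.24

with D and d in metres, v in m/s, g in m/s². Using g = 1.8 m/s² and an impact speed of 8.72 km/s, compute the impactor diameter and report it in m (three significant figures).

d ≈ 480 m

Rearranging for d: d = [D / (1.01 · 8720^0.43 · 1.8^-0.24)]^(1/0.82).
D = 6860 m.
8720^0.43 = 49.48
1.8^-0.24 = 0.8684
Denominator = 1.01 × 49.48 × 0.8684 = 43.40
D / 43.40 = 6860 / 43.40 = 158.1
d = 158.1^(1/0.82) = 158.1^1.2195 = 480.4 m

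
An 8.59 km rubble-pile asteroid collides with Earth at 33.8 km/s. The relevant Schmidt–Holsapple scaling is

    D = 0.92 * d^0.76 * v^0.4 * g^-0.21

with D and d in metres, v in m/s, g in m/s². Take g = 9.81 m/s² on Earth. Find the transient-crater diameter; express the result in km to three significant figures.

D ≈ 36.1 km

In SI units: d = 8590 m, v = 33800 m/s.
d^0.76 = 8590^0.76 = 976.9
v^0.4 = 33800^0.4 = 64.80
g^-0.21 = 9.81^-0.21 = 0.6191
D = 0.92 × 976.9 × 64.80 × 0.6191 = 36056 m
   = 36.06 km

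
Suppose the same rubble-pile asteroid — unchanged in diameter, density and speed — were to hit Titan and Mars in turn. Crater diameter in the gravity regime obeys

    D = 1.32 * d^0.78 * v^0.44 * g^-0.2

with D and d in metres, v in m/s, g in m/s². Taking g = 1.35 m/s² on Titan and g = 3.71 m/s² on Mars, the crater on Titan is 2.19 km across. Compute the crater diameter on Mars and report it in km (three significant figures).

D ≈ 1.79 km

All impactor-dependent factors cancel in the ratio, leaving D_Mars/D_Titan = (g_Mars/g_Titan)^-0.2.
(3.71/1.35)^-0.2 = 2.748^-0.2 = 0.8170
D_Mars = 0.8170 × 2.19 km = 1.79 km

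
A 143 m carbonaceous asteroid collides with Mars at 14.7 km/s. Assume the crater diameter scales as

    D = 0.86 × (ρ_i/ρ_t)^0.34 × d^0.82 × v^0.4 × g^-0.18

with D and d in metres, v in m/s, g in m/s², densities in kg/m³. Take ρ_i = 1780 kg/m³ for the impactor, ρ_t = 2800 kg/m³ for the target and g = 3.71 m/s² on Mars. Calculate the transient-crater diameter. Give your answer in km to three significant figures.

In SI units: v = 14700 m/s.
(ρ_i/ρ_t)^0.34 = (1780/2800)^0.34 = 0.8573
d^0.82 = 143^0.82 = 58.53
v^0.4 = 14700^0.4 = 46.44
g^-0.18 = 3.71^-0.18 = 0.7898
D = 0.86 × 0.8573 × 58.53 × 46.44 × 0.7898 = 1583 m
   = 1.583 km

D ≈ 1.58 km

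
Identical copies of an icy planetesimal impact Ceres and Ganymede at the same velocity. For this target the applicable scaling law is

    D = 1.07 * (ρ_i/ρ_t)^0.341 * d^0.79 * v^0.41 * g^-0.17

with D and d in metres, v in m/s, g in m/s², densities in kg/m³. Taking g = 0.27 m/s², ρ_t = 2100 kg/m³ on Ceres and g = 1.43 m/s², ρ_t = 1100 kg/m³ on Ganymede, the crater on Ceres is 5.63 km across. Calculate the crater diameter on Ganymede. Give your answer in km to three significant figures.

The impactor-only factors (d, v, ρ_i) cancel in the ratio, leaving D_Ganymede/D_Ceres = (g_Ganymede/g_Ceres)^-0.17 · (ρ_t,Ceres/ρ_t,Ganymede)^0.341.
(1.43/0.27)^-0.17 = 5.296^-0.17 = 0.7532
(2100/1100)^0.341 = 1.909^0.341 = 1.247
Ratio = 0.7532 × 1.247 = 0.9392
D_Ganymede = 0.9392 × 5.63 km = 5.29 km

D ≈ 5.29 km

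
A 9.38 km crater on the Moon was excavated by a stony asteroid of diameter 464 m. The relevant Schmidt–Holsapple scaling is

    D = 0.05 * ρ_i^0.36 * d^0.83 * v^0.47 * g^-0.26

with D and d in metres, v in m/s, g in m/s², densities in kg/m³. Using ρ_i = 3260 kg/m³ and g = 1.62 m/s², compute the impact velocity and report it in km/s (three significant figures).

Rearranging for v: v = [D / (0.05 · 3260^0.36 · 464^0.83 · 1.62^-0.26)]^(1/0.47).
D = 9380 m.
3260^0.36 = 18.40
464^0.83 = 163.4
1.62^-0.26 = 0.8821
Denominator = 0.05 × 18.40 × 163.4 × 0.8821 = 132.6
D / 132.6 = 9380 / 132.6 = 70.74
v = 70.74^(1/0.47) = 70.74^2.1277 = 8620 m/s

v ≈ 8.62 km/s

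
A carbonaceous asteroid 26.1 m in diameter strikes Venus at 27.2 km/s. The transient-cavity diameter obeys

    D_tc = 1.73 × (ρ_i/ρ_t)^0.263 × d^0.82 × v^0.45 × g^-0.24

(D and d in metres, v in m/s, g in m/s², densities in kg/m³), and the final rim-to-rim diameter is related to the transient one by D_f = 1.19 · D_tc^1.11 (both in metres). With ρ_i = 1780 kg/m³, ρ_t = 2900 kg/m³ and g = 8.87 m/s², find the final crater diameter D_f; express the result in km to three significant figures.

v = 27200 m/s.
(ρ_i/ρ_t)^0.263 = (1780/2900)^0.263 = 0.8795
d^0.82 = 26.1^0.82 = 14.51
v^0.45 = 27200^0.45 = 98.98
g^-0.24 = 8.87^-0.24 = 0.5922
D_tc = 1.73 × 0.8795 × 14.51 × 98.98 × 0.5922 = 1294 m
D_f = 1.19 × (1294)^1.11 = 3387 m
     = 3.387 km

D_f ≈ 3.39 km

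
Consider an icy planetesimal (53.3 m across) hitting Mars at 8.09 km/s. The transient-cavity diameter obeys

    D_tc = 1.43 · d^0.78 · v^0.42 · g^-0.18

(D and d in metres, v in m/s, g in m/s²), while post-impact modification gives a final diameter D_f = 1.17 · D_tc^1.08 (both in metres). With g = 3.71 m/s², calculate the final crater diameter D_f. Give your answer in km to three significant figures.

D_f ≈ 2.25 km

v = 8090 m/s.
d^0.78 = 53.3^0.78 = 22.23
v^0.42 = 8090^0.42 = 43.79
g^-0.18 = 3.71^-0.18 = 0.7898
D_tc = 1.43 × 22.23 × 43.79 × 0.7898 = 1099 m
D_f = 1.17 × (1099)^1.08 = 2251 m
     = 2.251 km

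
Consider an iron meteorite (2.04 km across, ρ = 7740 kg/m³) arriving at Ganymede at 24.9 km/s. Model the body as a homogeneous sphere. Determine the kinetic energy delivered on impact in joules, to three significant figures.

d = 2040 m; v = 24900 m/s.
Mass m = (π/6) ρ d³ = (π/6) × 7740 × (2040)³ = 3.441 × 10^13 kg
E = ½ m v² = 0.5 × 3.441 × 10^13 × (24900)² = 1.067 × 10^22 J

E ≈ 1.07 × 10^22 J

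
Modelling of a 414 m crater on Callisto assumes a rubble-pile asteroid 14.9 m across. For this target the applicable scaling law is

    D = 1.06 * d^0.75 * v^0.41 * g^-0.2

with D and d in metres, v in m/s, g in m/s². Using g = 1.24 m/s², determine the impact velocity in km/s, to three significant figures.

v ≈ 16.6 km/s

Rearranging for v: v = [D / (1.06 · 14.9^0.75 · 1.24^-0.2)]^(1/0.41).
14.9^0.75 = 7.584
1.24^-0.2 = 0.9579
Denominator = 1.06 × 7.584 × 0.9579 = 7.701
D / 7.701 = 414 / 7.701 = 53.76
v = 53.76^(1/0.41) = 53.76^2.439 = 16618 m/s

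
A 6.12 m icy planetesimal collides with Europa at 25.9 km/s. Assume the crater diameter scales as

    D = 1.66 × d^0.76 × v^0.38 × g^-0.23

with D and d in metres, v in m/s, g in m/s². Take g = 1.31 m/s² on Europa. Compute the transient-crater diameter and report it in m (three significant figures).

In SI units: v = 25900 m/s.
d^0.76 = 6.12^0.76 = 3.962
v^0.38 = 25900^0.38 = 47.54
g^-0.23 = 1.31^-0.23 = 0.9398
D = 1.66 × 3.962 × 47.54 × 0.9398 = 293.8 m

D ≈ 294 m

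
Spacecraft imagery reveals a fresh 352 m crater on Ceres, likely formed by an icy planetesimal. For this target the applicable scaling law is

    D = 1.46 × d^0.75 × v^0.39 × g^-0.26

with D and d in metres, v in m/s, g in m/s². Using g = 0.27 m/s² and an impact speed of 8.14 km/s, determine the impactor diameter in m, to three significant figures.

d ≈ 8.82 m

Rearranging for d: d = [D / (1.46 · 8140^0.39 · 0.27^-0.26)]^(1/0.75).
8140^0.39 = 33.51
0.27^-0.26 = 1.406
Denominator = 1.46 × 33.51 × 1.406 = 68.79
D / 68.79 = 352 / 68.79 = 5.117
d = 5.117^(1/0.75) = 5.117^1.3333 = 8.817 m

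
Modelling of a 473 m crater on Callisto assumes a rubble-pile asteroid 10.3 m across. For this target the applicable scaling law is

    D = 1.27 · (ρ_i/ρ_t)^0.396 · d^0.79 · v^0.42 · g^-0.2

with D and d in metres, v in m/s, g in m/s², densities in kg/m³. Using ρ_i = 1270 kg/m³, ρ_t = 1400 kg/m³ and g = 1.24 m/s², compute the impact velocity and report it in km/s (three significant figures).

v ≈ 20.0 km/s

Rearranging for v: v = [D / (1.27 · (1270/1400)^0.396 · 10.3^0.79 · 1.24^-0.2)]^(1/0.42).
(1270/1400)^0.396 = 0.9621
10.3^0.79 = 6.312
1.24^-0.2 = 0.9579
Denominator = 1.27 × 0.9621 × 6.312 × 0.9579 = 7.388
D / 7.388 = 473 / 7.388 = 64.02
v = 64.02^(1/0.42) = 64.02^2.381 = 19991 m/s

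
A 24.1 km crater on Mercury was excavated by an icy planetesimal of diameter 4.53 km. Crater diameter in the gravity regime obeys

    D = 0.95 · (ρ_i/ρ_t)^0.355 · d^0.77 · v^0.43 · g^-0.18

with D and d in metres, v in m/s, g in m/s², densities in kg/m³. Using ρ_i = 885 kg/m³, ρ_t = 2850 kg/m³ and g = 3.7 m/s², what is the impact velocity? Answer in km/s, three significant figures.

v ≈ 22.5 km/s

Rearranging for v: v = [D / (0.95 · (885/2850)^0.355 · 4530^0.77 · 3.7^-0.18)]^(1/0.43).
D = 24100 m.
(885/2850)^0.355 = 0.6602
4530^0.77 = 653.4
3.7^-0.18 = 0.7902
Denominator = 0.95 × 0.6602 × 653.4 × 0.7902 = 323.8
D / 323.8 = 24100 / 323.8 = 74.43
v = 74.43^(1/0.43) = 74.43^2.3256 = 22539 m/s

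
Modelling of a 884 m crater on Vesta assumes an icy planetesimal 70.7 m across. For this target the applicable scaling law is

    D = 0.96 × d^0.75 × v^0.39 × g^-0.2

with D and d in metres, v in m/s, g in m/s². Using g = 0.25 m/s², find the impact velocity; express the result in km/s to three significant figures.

v ≈ 5.43 km/s

Rearranging for v: v = [D / (0.96 · 70.7^0.75 · 0.25^-0.2)]^(1/0.39).
70.7^0.75 = 24.38
0.25^-0.2 = 1.320
Denominator = 0.96 × 24.38 × 1.320 = 30.89
D / 30.89 = 884 / 30.89 = 28.62
v = 28.62^(1/0.39) = 28.62^2.5641 = 5433 m/s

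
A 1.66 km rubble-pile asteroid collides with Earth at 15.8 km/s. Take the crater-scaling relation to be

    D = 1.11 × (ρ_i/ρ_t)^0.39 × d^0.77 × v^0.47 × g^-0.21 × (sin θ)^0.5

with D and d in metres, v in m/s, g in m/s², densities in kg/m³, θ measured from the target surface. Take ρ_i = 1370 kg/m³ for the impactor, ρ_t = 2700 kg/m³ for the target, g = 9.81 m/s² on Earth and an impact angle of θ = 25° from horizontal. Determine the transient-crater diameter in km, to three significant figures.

D ≈ 9.73 km

In SI units: d = 1660 m, v = 15800 m/s.
(ρ_i/ρ_t)^0.39 = (1370/2700)^0.39 = 0.7675
d^0.77 = 1660^0.77 = 301.6
v^0.47 = 15800^0.47 = 94.05
g^-0.21 = 9.81^-0.21 = 0.6191
(sin 25°)^0.5 = 0.4226^0.5 = 0.6501
D = 1.11 × 0.7675 × 301.6 × 94.05 × 0.6191 × 0.6501 = 9726 m
   = 9.726 km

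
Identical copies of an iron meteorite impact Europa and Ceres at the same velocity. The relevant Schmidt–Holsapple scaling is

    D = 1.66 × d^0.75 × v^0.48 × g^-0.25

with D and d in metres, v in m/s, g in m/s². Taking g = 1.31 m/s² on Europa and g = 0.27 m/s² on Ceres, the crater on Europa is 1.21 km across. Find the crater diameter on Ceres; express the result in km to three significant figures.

D ≈ 1.80 km

All impactor-dependent factors cancel in the ratio, leaving D_Ceres/D_Europa = (g_Ceres/g_Europa)^-0.25.
(0.27/1.31)^-0.25 = 0.2061^-0.25 = 1.484
D_Ceres = 1.484 × 1.21 km = 1.80 km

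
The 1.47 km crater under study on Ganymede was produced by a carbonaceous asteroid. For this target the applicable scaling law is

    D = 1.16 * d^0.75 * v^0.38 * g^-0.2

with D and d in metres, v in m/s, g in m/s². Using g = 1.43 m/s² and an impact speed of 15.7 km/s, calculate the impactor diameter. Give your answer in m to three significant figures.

d ≈ 113 m

Rearranging for d: d = [D / (1.16 · 15700^0.38 · 1.43^-0.2)]^(1/0.75).
D = 1470 m.
15700^0.38 = 39.30
1.43^-0.2 = 0.9310
Denominator = 1.16 × 39.30 × 0.9310 = 42.44
D / 42.44 = 1470 / 42.44 = 34.64
d = 34.64^(1/0.75) = 34.64^1.3333 = 112.9 m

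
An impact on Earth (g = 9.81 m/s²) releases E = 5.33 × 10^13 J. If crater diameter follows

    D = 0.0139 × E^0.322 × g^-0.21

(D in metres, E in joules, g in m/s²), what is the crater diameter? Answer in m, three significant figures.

E^0.322 = (5.33 × 10^13)^0.322 = 2.630 × 10^4
g^-0.21 = 9.81^-0.21 = 0.6191
D = 0.0139 × 2.630 × 10^4 × 0.6191 = 226.3 m

D ≈ 226 m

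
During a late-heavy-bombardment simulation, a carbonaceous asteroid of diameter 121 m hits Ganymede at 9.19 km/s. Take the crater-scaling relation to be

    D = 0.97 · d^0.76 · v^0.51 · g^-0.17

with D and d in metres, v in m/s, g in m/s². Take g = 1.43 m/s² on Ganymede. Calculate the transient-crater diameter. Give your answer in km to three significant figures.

D ≈ 3.67 km

In SI units: v = 9190 m/s.
d^0.76 = 121^0.76 = 38.28
v^0.51 = 9190^0.51 = 105.0
g^-0.17 = 1.43^-0.17 = 0.9410
D = 0.97 × 38.28 × 105.0 × 0.9410 = 3669 m
   = 3.669 km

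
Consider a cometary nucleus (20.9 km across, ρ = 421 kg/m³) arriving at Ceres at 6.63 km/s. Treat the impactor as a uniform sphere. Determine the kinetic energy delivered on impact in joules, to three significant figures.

d = 20900 m; v = 6630 m/s.
Mass m = (π/6) ρ d³ = (π/6) × 421 × (20900)³ = 2.012 × 10^15 kg
E = ½ m v² = 0.5 × 2.012 × 10^15 × (6630)² = 4.422 × 10^22 J

E ≈ 4.42 × 10^22 J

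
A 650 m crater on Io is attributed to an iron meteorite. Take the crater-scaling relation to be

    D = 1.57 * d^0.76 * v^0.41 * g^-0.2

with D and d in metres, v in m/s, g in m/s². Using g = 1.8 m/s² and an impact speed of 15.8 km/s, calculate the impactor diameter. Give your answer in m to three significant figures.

Rearranging for d: d = [D / (1.57 · 15800^0.41 · 1.8^-0.2)]^(1/0.76).
15800^0.41 = 52.66
1.8^-0.2 = 0.8891
Denominator = 1.57 × 52.66 × 0.8891 = 73.51
D / 73.51 = 650 / 73.51 = 8.842
d = 8.842^(1/0.76) = 8.842^1.3158 = 17.60 m

d ≈ 17.6 m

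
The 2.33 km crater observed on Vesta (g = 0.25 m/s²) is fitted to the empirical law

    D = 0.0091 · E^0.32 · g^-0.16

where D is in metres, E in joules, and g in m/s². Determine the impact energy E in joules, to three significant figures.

Rearranging: E = [D / (0.0091 · g^-0.16)]^(1/0.32).
D = 2330 m.
g^-0.16 = 0.25^-0.16 = 1.248
D / (0.0091 × 1.248) = 2330 / (0.01136) = 2.051 × 10^5
E = (2.051 × 10^5)^3.125 = 3.980 × 10^16 J

E ≈ 3.98 × 10^16 J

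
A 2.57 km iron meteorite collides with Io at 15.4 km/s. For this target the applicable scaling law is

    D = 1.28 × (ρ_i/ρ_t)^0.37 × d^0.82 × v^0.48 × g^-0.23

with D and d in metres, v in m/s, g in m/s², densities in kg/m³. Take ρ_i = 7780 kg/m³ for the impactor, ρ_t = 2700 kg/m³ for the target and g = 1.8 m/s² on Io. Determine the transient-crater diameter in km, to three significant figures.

In SI units: d = 2570 m, v = 15400 m/s.
(ρ_i/ρ_t)^0.37 = (7780/2700)^0.37 = 1.479
d^0.82 = 2570^0.82 = 625.4
v^0.48 = 15400^0.48 = 102.3
g^-0.23 = 1.8^-0.23 = 0.8735
D = 1.28 × 1.479 × 625.4 × 102.3 × 0.8735 = 1.058 × 10^5 m
   = 105.8 km

D ≈ 106 km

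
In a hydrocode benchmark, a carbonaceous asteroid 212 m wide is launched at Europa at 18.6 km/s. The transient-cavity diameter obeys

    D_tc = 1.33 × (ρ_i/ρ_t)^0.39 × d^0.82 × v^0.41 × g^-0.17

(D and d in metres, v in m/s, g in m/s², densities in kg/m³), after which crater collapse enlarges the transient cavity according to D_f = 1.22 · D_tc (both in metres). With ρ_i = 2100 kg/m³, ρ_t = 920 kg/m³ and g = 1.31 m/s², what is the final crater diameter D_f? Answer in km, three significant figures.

D_f ≈ 9.73 km

v = 18600 m/s.
(ρ_i/ρ_t)^0.39 = (2100/920)^0.39 = 1.380
d^0.82 = 212^0.82 = 80.83
v^0.41 = 18600^0.41 = 56.30
g^-0.17 = 1.31^-0.17 = 0.9551
D_tc = 1.33 × 1.380 × 80.83 × 56.30 × 0.9551 = 7977 m
D_f = 1.22 × 7977 = 9732 m
     = 9.732 km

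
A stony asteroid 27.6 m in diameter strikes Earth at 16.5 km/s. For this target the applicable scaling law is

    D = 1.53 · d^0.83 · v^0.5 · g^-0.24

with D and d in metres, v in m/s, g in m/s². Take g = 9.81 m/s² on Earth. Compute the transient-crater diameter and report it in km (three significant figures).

D ≈ 1.78 km

In SI units: v = 16500 m/s.
d^0.83 = 27.6^0.83 = 15.70
v^0.5 = 16500^0.5 = 128.5
g^-0.24 = 9.81^-0.24 = 0.5781
D = 1.53 × 15.70 × 128.5 × 0.5781 = 1784 m
   = 1.784 km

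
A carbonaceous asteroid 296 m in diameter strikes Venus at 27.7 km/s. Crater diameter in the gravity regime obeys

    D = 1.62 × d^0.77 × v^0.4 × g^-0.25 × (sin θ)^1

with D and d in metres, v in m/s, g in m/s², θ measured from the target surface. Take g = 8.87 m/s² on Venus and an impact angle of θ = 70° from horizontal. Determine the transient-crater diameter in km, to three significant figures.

In SI units: v = 27700 m/s.
d^0.77 = 296^0.77 = 79.96
v^0.4 = 27700^0.4 = 59.84
g^-0.25 = 8.87^-0.25 = 0.5795
(sin 70°)^1 = 0.9397^1 = 0.9397
D = 1.62 × 79.96 × 59.84 × 0.5795 × 0.9397 = 4221 m
   = 4.221 km

D ≈ 4.22 km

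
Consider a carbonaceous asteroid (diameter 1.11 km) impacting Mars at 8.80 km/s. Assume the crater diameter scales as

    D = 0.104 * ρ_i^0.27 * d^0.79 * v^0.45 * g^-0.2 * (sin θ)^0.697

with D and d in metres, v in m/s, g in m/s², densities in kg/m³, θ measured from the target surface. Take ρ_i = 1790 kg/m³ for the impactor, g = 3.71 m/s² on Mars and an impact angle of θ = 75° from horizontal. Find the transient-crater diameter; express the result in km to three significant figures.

In SI units: d = 1110 m, v = 8800 m/s.
ρ_i^0.27 = 1790^0.27 = 7.556
d^0.79 = 1110^0.79 = 254.6
v^0.45 = 8800^0.45 = 59.57
g^-0.2 = 3.71^-0.2 = 0.7694
(sin 75°)^0.697 = 0.9659^0.697 = 0.9761
D = 0.104 × 7.556 × 254.6 × 59.57 × 0.7694 × 0.9761 = 8951 m
   = 8.951 km

D ≈ 8.95 km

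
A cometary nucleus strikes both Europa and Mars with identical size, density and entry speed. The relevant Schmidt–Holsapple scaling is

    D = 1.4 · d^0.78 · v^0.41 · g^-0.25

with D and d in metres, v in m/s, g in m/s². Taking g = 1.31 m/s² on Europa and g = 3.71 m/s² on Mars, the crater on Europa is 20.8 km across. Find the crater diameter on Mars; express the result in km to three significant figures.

All impactor-dependent factors cancel in the ratio, leaving D_Mars/D_Europa = (g_Mars/g_Europa)^-0.25.
(3.71/1.31)^-0.25 = 2.832^-0.25 = 0.7709
D_Mars = 0.7709 × 20.8 km = 16.0 km

D ≈ 16.0 km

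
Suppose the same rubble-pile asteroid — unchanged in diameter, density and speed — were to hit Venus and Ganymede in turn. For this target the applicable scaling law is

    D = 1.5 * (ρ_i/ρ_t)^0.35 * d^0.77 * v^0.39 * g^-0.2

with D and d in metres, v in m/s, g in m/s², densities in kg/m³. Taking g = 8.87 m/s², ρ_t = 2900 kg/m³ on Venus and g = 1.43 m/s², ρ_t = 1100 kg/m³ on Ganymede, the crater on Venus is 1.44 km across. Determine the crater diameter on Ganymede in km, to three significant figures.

D ≈ 2.91 km

The impactor-only factors (d, v, ρ_i) cancel in the ratio, leaving D_Ganymede/D_Venus = (g_Ganymede/g_Venus)^-0.2 · (ρ_t,Venus/ρ_t,Ganymede)^0.35.
(1.43/8.87)^-0.2 = 0.1612^-0.2 = 1.441
(2900/1100)^0.35 = 2.636^0.35 = 1.404
Ratio = 1.441 × 1.404 = 2.023
D_Ganymede = 2.023 × 1.44 km = 2.91 km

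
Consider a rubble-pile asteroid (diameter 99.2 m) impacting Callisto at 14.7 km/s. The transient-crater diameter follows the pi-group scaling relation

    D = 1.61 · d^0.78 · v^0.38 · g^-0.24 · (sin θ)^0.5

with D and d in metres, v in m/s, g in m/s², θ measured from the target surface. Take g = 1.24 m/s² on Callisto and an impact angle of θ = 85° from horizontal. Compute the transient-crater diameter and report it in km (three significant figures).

D ≈ 2.11 km

In SI units: v = 14700 m/s.
d^0.78 = 99.2^0.78 = 36.08
v^0.38 = 14700^0.38 = 38.33
g^-0.24 = 1.24^-0.24 = 0.9497
(sin 85°)^0.5 = 0.9962^0.5 = 0.9981
D = 1.61 × 36.08 × 38.33 × 0.9497 × 0.9981 = 2111 m
   = 2.111 km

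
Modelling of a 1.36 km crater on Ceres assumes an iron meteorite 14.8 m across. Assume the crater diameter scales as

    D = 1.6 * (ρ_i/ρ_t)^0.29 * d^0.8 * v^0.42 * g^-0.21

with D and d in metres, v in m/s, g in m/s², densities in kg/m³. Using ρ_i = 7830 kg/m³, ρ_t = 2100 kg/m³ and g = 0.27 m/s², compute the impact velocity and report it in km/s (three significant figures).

v ≈ 11.7 km/s

Rearranging for v: v = [D / (1.6 · (7830/2100)^0.29 · 14.8^0.8 · 0.27^-0.21)]^(1/0.42).
D = 1360 m.
(7830/2100)^0.29 = 1.465
14.8^0.8 = 8.634
0.27^-0.21 = 1.316
Denominator = 1.6 × 1.465 × 8.634 × 1.316 = 26.63
D / 26.63 = 1360 / 26.63 = 51.07
v = 51.07^(1/0.42) = 51.07^2.381 = 11672 m/s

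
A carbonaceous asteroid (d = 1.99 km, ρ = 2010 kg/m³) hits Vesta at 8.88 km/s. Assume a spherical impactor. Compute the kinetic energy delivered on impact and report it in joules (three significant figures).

d = 1990 m; v = 8880 m/s.
Mass m = (π/6) ρ d³ = (π/6) × 2010 × (1990)³ = 8.294 × 10^12 kg
E = ½ m v² = 0.5 × 8.294 × 10^12 × (8880)² = 3.270 × 10^20 J

E ≈ 3.27 × 10^20 J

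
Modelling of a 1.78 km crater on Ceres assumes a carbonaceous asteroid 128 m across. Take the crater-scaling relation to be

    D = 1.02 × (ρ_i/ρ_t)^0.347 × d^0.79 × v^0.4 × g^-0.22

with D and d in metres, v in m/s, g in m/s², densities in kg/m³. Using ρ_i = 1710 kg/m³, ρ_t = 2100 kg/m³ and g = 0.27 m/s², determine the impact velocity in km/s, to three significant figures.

Rearranging for v: v = [D / (1.02 · (1710/2100)^0.347 · 128^0.79 · 0.27^-0.22)]^(1/0.4).
D = 1780 m.
(1710/2100)^0.347 = 0.9312
128^0.79 = 46.21
0.27^-0.22 = 1.334
Denominator = 1.02 × 0.9312 × 46.21 × 1.334 = 58.55
D / 58.55 = 1780 / 58.55 = 30.40
v = 30.40^(1/0.4) = 30.40^2.5 = 5095 m/s

v ≈ 5.10 km/s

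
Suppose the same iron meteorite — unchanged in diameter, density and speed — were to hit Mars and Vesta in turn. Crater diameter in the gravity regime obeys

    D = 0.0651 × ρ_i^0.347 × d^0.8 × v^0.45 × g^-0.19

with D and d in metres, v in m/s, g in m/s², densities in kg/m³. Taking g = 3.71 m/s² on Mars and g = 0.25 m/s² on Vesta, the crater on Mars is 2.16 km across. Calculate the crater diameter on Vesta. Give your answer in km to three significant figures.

D ≈ 3.61 km

All impactor-dependent factors cancel in the ratio, leaving D_Vesta/D_Mars = (g_Vesta/g_Mars)^-0.19.
(0.25/3.71)^-0.19 = 0.06739^-0.19 = 1.669
D_Vesta = 1.669 × 2.16 km = 3.61 km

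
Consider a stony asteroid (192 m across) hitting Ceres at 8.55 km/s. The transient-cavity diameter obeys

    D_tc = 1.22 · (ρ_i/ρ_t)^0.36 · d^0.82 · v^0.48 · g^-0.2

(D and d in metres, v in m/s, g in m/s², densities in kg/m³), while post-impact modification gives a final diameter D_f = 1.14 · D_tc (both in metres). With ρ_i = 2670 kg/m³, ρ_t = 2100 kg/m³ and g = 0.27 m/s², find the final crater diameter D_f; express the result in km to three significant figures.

v = 8550 m/s.
(ρ_i/ρ_t)^0.36 = (2670/2100)^0.36 = 1.090
d^0.82 = 192^0.82 = 74.53
v^0.48 = 8550^0.48 = 77.15
g^-0.2 = 0.27^-0.2 = 1.299
D_tc = 1.22 × 1.090 × 74.53 × 77.15 × 1.299 = 9933 m
D_f = 1.14 × 9933 = 11324 m
     = 11.32 km

D_f ≈ 11.3 km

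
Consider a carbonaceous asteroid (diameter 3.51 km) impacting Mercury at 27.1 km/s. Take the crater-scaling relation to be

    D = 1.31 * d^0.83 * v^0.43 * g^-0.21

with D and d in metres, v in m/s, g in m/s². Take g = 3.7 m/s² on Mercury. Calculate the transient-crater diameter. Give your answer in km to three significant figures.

In SI units: d = 3510 m, v = 27100 m/s.
d^0.83 = 3510^0.83 = 876.2
v^0.43 = 27100^0.43 = 80.57
g^-0.21 = 3.7^-0.21 = 0.7598
D = 1.31 × 876.2 × 80.57 × 0.7598 = 70266 m
   = 70.27 km

D ≈ 70.3 km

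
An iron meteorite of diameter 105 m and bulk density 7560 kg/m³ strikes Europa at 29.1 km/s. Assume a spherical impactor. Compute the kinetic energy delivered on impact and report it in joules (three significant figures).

v = 29100 m/s.
Mass m = (π/6) ρ d³ = (π/6) × 7560 × (105)³ = 4.582 × 10^9 kg
E = ½ m v² = 0.5 × 4.582 × 10^9 × (29100)² = 1.940 × 10^18 J

E ≈ 1.94 × 10^18 J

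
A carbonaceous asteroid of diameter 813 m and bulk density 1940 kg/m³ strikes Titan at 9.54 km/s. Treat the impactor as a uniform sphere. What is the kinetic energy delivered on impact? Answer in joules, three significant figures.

v = 9540 m/s.
Mass m = (π/6) ρ d³ = (π/6) × 1940 × (813)³ = 5.458 × 10^11 kg
E = ½ m v² = 0.5 × 5.458 × 10^11 × (9540)² = 2.484 × 10^19 J

E ≈ 2.48 × 10^19 J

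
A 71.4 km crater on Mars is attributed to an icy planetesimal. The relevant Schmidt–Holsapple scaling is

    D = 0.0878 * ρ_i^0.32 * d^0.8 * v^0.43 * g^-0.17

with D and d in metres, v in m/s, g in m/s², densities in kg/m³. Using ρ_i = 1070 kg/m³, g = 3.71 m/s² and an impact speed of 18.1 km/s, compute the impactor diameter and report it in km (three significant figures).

Rearranging for d: d = [D / (0.0878 · 1070^0.32 · 18100^0.43 · 3.71^-0.17)]^(1/0.8).
D = 71400 m.
1070^0.32 = 9.320
18100^0.43 = 67.73
3.71^-0.17 = 0.8002
Denominator = 0.0878 × 9.320 × 67.73 × 0.8002 = 44.35
D / 44.35 = 71400 / 44.35 = 1610
d = 1610^(1/0.8) = 1610^1.25 = 10198 m

d ≈ 10.2 km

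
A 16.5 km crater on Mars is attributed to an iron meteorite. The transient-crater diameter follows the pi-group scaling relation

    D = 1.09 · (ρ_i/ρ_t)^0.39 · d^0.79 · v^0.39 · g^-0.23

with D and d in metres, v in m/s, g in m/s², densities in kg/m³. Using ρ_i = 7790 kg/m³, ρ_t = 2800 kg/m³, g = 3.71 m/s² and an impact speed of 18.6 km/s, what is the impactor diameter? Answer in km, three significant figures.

Rearranging for d: d = [D / (1.09 · (7790/2800)^0.39 · 18600^0.39 · 3.71^-0.23)]^(1/0.79).
D = 16500 m.
(7790/2800)^0.39 = 1.490
18600^0.39 = 46.25
3.71^-0.23 = 0.7397
Denominator = 1.09 × 1.490 × 46.25 × 0.7397 = 55.56
D / 55.56 = 16500 / 55.56 = 297.0
d = 297.0^(1/0.79) = 297.0^1.2658 = 1349 m

d ≈ 1.35 km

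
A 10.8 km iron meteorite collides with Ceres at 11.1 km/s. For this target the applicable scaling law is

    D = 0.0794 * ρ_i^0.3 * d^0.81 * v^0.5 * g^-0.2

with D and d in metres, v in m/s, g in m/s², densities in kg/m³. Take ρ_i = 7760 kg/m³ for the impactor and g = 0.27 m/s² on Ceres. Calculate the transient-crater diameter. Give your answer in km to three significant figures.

In SI units: d = 10800 m, v = 11100 m/s.
ρ_i^0.3 = 7760^0.3 = 14.69
d^0.81 = 10800^0.81 = 1850
v^0.5 = 11100^0.5 = 105.4
g^-0.2 = 0.27^-0.2 = 1.299
D = 0.0794 × 14.69 × 1850 × 105.4 × 1.299 = 2.954 × 10^5 m
   = 295.4 km

D ≈ 295 km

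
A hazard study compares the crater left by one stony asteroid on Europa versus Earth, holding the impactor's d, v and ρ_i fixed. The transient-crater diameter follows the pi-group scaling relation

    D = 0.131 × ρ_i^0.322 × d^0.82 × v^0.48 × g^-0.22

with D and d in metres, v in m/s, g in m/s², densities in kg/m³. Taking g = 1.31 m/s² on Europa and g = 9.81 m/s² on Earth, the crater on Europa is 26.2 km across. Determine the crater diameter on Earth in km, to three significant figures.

D ≈ 16.8 km

All impactor-dependent factors cancel in the ratio, leaving D_Earth/D_Europa = (g_Earth/g_Europa)^-0.22.
(9.81/1.31)^-0.22 = 7.489^-0.22 = 0.6421
D_Earth = 0.6421 × 26.2 km = 16.8 km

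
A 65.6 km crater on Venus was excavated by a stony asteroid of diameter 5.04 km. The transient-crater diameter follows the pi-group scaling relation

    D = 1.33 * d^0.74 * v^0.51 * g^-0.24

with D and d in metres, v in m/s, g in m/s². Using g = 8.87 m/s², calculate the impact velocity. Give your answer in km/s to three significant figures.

Rearranging for v: v = [D / (1.33 · 5040^0.74 · 8.87^-0.24)]^(1/0.51).
D = 65600 m.
5040^0.74 = 549.3
8.87^-0.24 = 0.5922
Denominator = 1.33 × 549.3 × 0.5922 = 432.6
D / 432.6 = 65600 / 432.6 = 151.6
v = 151.6^(1/0.51) = 151.6^1.9608 = 18876 m/s

v ≈ 18.9 km/s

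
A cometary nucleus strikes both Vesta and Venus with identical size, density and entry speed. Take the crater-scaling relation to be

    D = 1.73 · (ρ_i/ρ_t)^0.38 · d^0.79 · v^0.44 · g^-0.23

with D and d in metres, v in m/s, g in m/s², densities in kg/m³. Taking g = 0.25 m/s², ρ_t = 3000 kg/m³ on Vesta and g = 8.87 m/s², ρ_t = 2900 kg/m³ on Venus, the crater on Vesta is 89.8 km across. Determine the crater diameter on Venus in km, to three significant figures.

D ≈ 40.0 km

The impactor-only factors (d, v, ρ_i) cancel in the ratio, leaving D_Venus/D_Vesta = (g_Venus/g_Vesta)^-0.23 · (ρ_t,Vesta/ρ_t,Venus)^0.38.
(8.87/0.25)^-0.23 = 35.48^-0.23 = 0.4401
(3000/2900)^0.38 = 1.034^0.38 = 1.013
Ratio = 0.4401 × 1.013 = 0.4458
D_Venus = 0.4458 × 89.8 km = 40.0 km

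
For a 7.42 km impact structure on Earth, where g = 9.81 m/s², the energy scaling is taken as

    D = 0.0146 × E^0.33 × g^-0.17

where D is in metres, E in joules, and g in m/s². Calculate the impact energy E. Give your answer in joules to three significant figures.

E ≈ 6.34 × 10^17 J

Rearranging: E = [D / (0.0146 · g^-0.17)]^(1/0.33).
D = 7420 m.
g^-0.17 = 9.81^-0.17 = 0.6783
D / (0.0146 × 0.6783) = 7420 / (9.903 × 10^-3) = 7.493 × 10^5
E = (7.493 × 10^5)^3.0303 = 6.338 × 10^17 J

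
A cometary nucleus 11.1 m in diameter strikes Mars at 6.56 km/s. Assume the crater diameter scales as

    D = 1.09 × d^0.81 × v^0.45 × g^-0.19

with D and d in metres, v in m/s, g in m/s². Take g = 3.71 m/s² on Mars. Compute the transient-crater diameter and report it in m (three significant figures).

In SI units: v = 6560 m/s.
d^0.81 = 11.1^0.81 = 7.026
v^0.45 = 6560^0.45 = 52.19
g^-0.19 = 3.71^-0.19 = 0.7795
D = 1.09 × 7.026 × 52.19 × 0.7795 = 311.6 m

D ≈ 312 m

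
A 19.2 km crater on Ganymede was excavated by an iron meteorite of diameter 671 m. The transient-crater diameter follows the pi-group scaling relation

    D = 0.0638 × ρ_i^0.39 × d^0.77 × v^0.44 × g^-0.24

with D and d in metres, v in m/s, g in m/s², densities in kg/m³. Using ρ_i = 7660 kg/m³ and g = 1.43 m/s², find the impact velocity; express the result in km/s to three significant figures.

v ≈ 14.0 km/s

Rearranging for v: v = [D / (0.0638 · 7660^0.39 · 671^0.77 · 1.43^-0.24)]^(1/0.44).
D = 19200 m.
7660^0.39 = 32.72
671^0.77 = 150.2
1.43^-0.24 = 0.9177
Denominator = 0.0638 × 32.72 × 150.2 × 0.9177 = 287.7
D / 287.7 = 19200 / 287.7 = 66.74
v = 66.74^(1/0.44) = 66.74^2.2727 = 14005 m/s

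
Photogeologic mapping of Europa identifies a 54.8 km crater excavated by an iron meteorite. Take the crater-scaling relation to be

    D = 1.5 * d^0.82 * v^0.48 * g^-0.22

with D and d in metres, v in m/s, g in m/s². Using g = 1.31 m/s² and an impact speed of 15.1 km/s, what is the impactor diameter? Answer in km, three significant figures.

Rearranging for d: d = [D / (1.5 · 15100^0.48 · 1.31^-0.22)]^(1/0.82).
D = 54800 m.
15100^0.48 = 101.4
1.31^-0.22 = 0.9423
Denominator = 1.5 × 101.4 × 0.9423 = 143.3
D / 143.3 = 54800 / 143.3 = 382.4
d = 382.4^(1/0.82) = 382.4^1.2195 = 1411 m

d ≈ 1.41 km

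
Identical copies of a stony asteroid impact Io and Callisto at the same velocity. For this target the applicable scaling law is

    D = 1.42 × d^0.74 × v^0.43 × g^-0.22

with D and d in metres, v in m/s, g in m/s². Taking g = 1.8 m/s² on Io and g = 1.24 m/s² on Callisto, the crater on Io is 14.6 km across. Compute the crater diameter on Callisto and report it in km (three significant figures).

D ≈ 15.8 km

All impactor-dependent factors cancel in the ratio, leaving D_Callisto/D_Io = (g_Callisto/g_Io)^-0.22.
(1.24/1.8)^-0.22 = 0.6889^-0.22 = 1.085
D_Callisto = 1.085 × 14.6 km = 15.8 km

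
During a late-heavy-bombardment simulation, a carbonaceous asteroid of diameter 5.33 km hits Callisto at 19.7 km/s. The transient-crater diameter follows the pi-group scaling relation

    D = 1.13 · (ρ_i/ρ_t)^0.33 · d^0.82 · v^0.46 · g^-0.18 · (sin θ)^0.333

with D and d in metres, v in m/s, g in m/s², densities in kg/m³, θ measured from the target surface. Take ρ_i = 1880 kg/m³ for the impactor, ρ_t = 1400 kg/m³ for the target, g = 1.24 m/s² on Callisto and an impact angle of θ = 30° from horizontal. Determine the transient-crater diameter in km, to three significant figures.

In SI units: d = 5330 m, v = 19700 m/s.
(ρ_i/ρ_t)^0.33 = (1880/1400)^0.33 = 1.102
d^0.82 = 5330^0.82 = 1137
v^0.46 = 19700^0.46 = 94.50
g^-0.18 = 1.24^-0.18 = 0.9620
(sin 30°)^0.333 = 0.5000^0.333 = 0.7939
D = 1.13 × 1.102 × 1137 × 94.50 × 0.9620 × 0.7939 = 1.022 × 10^5 m
   = 102.2 km

D ≈ 102 km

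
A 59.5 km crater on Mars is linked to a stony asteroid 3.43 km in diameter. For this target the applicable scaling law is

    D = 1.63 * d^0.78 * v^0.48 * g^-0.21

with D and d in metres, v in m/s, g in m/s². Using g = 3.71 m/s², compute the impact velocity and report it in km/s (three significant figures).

Rearranging for v: v = [D / (1.63 · 3430^0.78 · 3.71^-0.21)]^(1/0.48).
D = 59500 m.
3430^0.78 = 572.2
3.71^-0.21 = 0.7593
Denominator = 1.63 × 572.2 × 0.7593 = 708.2
D / 708.2 = 59500 / 708.2 = 84.02
v = 84.02^(1/0.48) = 84.02^2.0833 = 10211 m/s

v ≈ 10.2 km/s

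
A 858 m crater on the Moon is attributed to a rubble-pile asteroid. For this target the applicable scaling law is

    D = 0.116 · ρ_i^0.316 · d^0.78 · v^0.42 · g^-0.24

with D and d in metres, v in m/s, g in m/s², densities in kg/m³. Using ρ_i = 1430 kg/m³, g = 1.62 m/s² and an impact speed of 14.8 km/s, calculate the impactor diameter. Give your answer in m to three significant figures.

d ≈ 31.7 m

Rearranging for d: d = [D / (0.116 · 1430^0.316 · 14800^0.42 · 1.62^-0.24)]^(1/0.78).
1430^0.316 = 9.933
14800^0.42 = 56.43
1.62^-0.24 = 0.8907
Denominator = 0.116 × 9.933 × 56.43 × 0.8907 = 57.91
D / 57.91 = 858 / 57.91 = 14.82
d = 14.82^(1/0.78) = 14.82^1.2821 = 31.71 m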